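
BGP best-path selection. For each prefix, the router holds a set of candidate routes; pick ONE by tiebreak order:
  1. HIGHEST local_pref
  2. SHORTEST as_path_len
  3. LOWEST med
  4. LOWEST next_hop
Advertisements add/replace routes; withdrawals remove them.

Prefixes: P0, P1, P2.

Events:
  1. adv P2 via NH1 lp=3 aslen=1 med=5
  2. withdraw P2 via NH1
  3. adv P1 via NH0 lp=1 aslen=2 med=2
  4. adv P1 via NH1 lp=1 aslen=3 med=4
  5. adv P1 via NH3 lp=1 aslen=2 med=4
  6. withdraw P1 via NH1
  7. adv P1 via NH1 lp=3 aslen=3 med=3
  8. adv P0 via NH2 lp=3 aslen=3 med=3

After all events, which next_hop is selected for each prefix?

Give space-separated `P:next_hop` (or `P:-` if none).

Op 1: best P0=- P1=- P2=NH1
Op 2: best P0=- P1=- P2=-
Op 3: best P0=- P1=NH0 P2=-
Op 4: best P0=- P1=NH0 P2=-
Op 5: best P0=- P1=NH0 P2=-
Op 6: best P0=- P1=NH0 P2=-
Op 7: best P0=- P1=NH1 P2=-
Op 8: best P0=NH2 P1=NH1 P2=-

Answer: P0:NH2 P1:NH1 P2:-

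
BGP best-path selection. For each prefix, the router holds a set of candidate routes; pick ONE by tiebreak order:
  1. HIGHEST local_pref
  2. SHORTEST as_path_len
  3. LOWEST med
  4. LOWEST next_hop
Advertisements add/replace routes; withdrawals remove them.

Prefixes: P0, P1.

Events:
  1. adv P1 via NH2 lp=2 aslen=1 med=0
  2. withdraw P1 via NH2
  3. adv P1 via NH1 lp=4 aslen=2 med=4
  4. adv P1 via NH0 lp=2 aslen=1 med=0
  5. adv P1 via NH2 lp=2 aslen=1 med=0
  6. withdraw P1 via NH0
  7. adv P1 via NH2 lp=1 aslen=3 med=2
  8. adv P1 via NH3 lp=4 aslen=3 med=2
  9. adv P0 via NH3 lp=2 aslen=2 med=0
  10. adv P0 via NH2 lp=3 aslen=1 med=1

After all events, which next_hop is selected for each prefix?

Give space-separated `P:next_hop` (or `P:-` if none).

Op 1: best P0=- P1=NH2
Op 2: best P0=- P1=-
Op 3: best P0=- P1=NH1
Op 4: best P0=- P1=NH1
Op 5: best P0=- P1=NH1
Op 6: best P0=- P1=NH1
Op 7: best P0=- P1=NH1
Op 8: best P0=- P1=NH1
Op 9: best P0=NH3 P1=NH1
Op 10: best P0=NH2 P1=NH1

Answer: P0:NH2 P1:NH1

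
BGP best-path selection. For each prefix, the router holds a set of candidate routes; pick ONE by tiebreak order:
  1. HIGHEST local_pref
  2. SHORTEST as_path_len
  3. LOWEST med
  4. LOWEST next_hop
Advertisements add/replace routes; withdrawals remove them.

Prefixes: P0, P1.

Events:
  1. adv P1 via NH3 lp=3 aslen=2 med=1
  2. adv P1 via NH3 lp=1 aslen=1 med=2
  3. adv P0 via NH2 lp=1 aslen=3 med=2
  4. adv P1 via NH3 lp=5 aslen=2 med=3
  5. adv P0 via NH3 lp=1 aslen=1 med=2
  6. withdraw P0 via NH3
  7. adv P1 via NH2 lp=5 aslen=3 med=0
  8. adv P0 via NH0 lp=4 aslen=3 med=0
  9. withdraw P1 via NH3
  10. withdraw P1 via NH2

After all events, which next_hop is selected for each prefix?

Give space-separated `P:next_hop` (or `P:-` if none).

Op 1: best P0=- P1=NH3
Op 2: best P0=- P1=NH3
Op 3: best P0=NH2 P1=NH3
Op 4: best P0=NH2 P1=NH3
Op 5: best P0=NH3 P1=NH3
Op 6: best P0=NH2 P1=NH3
Op 7: best P0=NH2 P1=NH3
Op 8: best P0=NH0 P1=NH3
Op 9: best P0=NH0 P1=NH2
Op 10: best P0=NH0 P1=-

Answer: P0:NH0 P1:-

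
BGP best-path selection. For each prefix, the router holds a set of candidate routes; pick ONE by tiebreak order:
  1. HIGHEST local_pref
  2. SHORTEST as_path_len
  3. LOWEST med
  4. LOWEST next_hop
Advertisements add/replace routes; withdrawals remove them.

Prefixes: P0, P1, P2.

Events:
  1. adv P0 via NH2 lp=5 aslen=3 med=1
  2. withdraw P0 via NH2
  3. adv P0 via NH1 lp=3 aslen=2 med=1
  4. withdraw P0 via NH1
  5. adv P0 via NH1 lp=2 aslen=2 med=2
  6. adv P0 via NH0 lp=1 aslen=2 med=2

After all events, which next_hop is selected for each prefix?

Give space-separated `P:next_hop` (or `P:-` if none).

Op 1: best P0=NH2 P1=- P2=-
Op 2: best P0=- P1=- P2=-
Op 3: best P0=NH1 P1=- P2=-
Op 4: best P0=- P1=- P2=-
Op 5: best P0=NH1 P1=- P2=-
Op 6: best P0=NH1 P1=- P2=-

Answer: P0:NH1 P1:- P2:-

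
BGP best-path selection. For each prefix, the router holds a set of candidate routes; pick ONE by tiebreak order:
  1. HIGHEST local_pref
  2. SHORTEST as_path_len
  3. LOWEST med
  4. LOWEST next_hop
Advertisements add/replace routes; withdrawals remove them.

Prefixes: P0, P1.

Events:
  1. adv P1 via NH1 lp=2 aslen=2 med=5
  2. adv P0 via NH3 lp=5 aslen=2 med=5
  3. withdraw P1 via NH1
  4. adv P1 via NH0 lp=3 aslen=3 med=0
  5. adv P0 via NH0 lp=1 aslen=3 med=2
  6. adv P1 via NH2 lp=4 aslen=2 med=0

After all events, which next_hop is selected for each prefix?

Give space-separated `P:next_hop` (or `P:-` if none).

Answer: P0:NH3 P1:NH2

Derivation:
Op 1: best P0=- P1=NH1
Op 2: best P0=NH3 P1=NH1
Op 3: best P0=NH3 P1=-
Op 4: best P0=NH3 P1=NH0
Op 5: best P0=NH3 P1=NH0
Op 6: best P0=NH3 P1=NH2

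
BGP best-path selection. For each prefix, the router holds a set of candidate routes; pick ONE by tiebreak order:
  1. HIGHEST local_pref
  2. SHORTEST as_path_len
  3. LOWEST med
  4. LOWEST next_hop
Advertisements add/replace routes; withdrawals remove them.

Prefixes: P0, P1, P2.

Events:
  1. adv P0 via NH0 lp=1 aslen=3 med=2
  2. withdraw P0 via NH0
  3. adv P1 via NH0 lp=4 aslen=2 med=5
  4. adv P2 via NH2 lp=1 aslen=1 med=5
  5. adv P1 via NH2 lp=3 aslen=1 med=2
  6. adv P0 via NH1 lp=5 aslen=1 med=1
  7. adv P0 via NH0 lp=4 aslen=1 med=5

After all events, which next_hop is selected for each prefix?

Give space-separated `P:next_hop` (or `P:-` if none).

Answer: P0:NH1 P1:NH0 P2:NH2

Derivation:
Op 1: best P0=NH0 P1=- P2=-
Op 2: best P0=- P1=- P2=-
Op 3: best P0=- P1=NH0 P2=-
Op 4: best P0=- P1=NH0 P2=NH2
Op 5: best P0=- P1=NH0 P2=NH2
Op 6: best P0=NH1 P1=NH0 P2=NH2
Op 7: best P0=NH1 P1=NH0 P2=NH2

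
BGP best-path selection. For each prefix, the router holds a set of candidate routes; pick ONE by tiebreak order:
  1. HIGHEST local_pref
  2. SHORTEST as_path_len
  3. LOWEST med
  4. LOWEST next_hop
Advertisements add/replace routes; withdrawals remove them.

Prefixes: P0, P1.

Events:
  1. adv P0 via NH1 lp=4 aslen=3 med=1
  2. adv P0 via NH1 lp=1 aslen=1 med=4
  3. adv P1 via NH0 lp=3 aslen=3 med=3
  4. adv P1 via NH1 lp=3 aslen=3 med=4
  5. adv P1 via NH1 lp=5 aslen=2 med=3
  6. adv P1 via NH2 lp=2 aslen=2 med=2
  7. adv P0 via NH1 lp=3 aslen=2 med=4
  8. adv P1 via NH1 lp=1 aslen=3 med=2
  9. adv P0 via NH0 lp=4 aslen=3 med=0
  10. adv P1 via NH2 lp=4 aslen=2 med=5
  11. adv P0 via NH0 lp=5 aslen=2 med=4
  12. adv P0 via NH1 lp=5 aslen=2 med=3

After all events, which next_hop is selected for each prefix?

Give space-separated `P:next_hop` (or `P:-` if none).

Op 1: best P0=NH1 P1=-
Op 2: best P0=NH1 P1=-
Op 3: best P0=NH1 P1=NH0
Op 4: best P0=NH1 P1=NH0
Op 5: best P0=NH1 P1=NH1
Op 6: best P0=NH1 P1=NH1
Op 7: best P0=NH1 P1=NH1
Op 8: best P0=NH1 P1=NH0
Op 9: best P0=NH0 P1=NH0
Op 10: best P0=NH0 P1=NH2
Op 11: best P0=NH0 P1=NH2
Op 12: best P0=NH1 P1=NH2

Answer: P0:NH1 P1:NH2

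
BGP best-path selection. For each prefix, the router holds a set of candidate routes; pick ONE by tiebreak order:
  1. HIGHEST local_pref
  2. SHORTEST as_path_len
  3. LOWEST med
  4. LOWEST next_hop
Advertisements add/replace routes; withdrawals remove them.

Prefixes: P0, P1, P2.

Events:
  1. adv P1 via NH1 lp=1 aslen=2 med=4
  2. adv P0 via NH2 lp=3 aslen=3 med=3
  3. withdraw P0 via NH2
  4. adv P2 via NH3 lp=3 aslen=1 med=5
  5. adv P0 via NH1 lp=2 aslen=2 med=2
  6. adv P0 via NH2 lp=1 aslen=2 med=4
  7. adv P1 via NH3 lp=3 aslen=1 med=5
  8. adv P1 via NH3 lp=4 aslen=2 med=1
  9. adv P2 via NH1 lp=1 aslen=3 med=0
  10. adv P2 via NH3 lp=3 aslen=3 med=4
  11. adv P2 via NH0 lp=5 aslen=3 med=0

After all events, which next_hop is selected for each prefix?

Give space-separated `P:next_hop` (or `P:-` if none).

Op 1: best P0=- P1=NH1 P2=-
Op 2: best P0=NH2 P1=NH1 P2=-
Op 3: best P0=- P1=NH1 P2=-
Op 4: best P0=- P1=NH1 P2=NH3
Op 5: best P0=NH1 P1=NH1 P2=NH3
Op 6: best P0=NH1 P1=NH1 P2=NH3
Op 7: best P0=NH1 P1=NH3 P2=NH3
Op 8: best P0=NH1 P1=NH3 P2=NH3
Op 9: best P0=NH1 P1=NH3 P2=NH3
Op 10: best P0=NH1 P1=NH3 P2=NH3
Op 11: best P0=NH1 P1=NH3 P2=NH0

Answer: P0:NH1 P1:NH3 P2:NH0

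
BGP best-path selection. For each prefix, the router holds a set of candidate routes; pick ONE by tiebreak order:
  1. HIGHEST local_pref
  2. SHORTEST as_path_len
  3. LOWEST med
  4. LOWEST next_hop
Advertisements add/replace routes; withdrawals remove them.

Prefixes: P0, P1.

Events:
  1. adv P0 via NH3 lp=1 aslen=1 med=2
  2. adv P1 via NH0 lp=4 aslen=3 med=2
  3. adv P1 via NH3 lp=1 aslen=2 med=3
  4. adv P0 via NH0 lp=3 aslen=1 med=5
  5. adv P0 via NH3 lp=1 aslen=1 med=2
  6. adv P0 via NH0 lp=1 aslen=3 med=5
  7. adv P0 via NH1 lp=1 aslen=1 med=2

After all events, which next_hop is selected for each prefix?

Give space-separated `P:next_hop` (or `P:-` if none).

Op 1: best P0=NH3 P1=-
Op 2: best P0=NH3 P1=NH0
Op 3: best P0=NH3 P1=NH0
Op 4: best P0=NH0 P1=NH0
Op 5: best P0=NH0 P1=NH0
Op 6: best P0=NH3 P1=NH0
Op 7: best P0=NH1 P1=NH0

Answer: P0:NH1 P1:NH0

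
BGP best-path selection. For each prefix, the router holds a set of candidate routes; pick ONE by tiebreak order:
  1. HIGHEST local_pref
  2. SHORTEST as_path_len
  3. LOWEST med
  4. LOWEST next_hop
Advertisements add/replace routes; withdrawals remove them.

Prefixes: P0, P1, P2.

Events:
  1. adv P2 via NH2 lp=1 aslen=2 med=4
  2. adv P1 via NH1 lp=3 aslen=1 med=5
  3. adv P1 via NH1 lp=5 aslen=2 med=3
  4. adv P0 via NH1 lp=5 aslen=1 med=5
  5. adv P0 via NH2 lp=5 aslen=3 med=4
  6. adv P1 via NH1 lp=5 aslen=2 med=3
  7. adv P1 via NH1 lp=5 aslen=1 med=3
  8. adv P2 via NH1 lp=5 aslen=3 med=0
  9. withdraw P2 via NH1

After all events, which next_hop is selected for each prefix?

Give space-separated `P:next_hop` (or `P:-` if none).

Answer: P0:NH1 P1:NH1 P2:NH2

Derivation:
Op 1: best P0=- P1=- P2=NH2
Op 2: best P0=- P1=NH1 P2=NH2
Op 3: best P0=- P1=NH1 P2=NH2
Op 4: best P0=NH1 P1=NH1 P2=NH2
Op 5: best P0=NH1 P1=NH1 P2=NH2
Op 6: best P0=NH1 P1=NH1 P2=NH2
Op 7: best P0=NH1 P1=NH1 P2=NH2
Op 8: best P0=NH1 P1=NH1 P2=NH1
Op 9: best P0=NH1 P1=NH1 P2=NH2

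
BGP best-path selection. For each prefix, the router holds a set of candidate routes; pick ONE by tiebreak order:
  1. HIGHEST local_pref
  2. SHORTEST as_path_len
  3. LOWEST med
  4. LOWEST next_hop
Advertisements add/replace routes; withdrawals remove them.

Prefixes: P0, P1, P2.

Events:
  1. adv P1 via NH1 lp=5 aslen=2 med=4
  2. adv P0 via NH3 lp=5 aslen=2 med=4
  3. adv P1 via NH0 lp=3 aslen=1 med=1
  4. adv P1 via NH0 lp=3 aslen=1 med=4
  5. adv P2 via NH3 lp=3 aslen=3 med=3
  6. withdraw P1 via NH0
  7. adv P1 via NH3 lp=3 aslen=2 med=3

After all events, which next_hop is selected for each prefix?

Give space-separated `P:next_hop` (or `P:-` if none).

Op 1: best P0=- P1=NH1 P2=-
Op 2: best P0=NH3 P1=NH1 P2=-
Op 3: best P0=NH3 P1=NH1 P2=-
Op 4: best P0=NH3 P1=NH1 P2=-
Op 5: best P0=NH3 P1=NH1 P2=NH3
Op 6: best P0=NH3 P1=NH1 P2=NH3
Op 7: best P0=NH3 P1=NH1 P2=NH3

Answer: P0:NH3 P1:NH1 P2:NH3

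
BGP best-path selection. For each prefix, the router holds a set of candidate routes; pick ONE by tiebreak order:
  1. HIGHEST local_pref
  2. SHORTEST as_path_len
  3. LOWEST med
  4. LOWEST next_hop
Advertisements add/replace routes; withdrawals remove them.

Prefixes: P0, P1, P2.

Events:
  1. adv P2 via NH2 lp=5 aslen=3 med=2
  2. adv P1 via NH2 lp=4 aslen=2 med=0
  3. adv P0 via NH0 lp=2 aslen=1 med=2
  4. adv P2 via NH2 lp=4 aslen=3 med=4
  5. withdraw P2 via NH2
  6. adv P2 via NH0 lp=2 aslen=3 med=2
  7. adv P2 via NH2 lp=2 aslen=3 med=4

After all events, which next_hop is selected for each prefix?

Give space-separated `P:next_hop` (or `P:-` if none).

Answer: P0:NH0 P1:NH2 P2:NH0

Derivation:
Op 1: best P0=- P1=- P2=NH2
Op 2: best P0=- P1=NH2 P2=NH2
Op 3: best P0=NH0 P1=NH2 P2=NH2
Op 4: best P0=NH0 P1=NH2 P2=NH2
Op 5: best P0=NH0 P1=NH2 P2=-
Op 6: best P0=NH0 P1=NH2 P2=NH0
Op 7: best P0=NH0 P1=NH2 P2=NH0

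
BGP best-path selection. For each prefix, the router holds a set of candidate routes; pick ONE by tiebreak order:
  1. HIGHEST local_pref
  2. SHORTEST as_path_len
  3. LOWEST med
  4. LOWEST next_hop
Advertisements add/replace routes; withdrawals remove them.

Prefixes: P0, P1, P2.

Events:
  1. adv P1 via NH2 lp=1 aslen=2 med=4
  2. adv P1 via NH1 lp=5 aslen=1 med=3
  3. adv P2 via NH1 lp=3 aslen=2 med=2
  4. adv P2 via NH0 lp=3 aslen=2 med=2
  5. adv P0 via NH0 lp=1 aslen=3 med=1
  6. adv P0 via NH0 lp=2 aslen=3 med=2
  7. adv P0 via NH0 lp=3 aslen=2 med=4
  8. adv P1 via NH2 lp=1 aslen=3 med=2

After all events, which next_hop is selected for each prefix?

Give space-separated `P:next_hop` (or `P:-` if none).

Answer: P0:NH0 P1:NH1 P2:NH0

Derivation:
Op 1: best P0=- P1=NH2 P2=-
Op 2: best P0=- P1=NH1 P2=-
Op 3: best P0=- P1=NH1 P2=NH1
Op 4: best P0=- P1=NH1 P2=NH0
Op 5: best P0=NH0 P1=NH1 P2=NH0
Op 6: best P0=NH0 P1=NH1 P2=NH0
Op 7: best P0=NH0 P1=NH1 P2=NH0
Op 8: best P0=NH0 P1=NH1 P2=NH0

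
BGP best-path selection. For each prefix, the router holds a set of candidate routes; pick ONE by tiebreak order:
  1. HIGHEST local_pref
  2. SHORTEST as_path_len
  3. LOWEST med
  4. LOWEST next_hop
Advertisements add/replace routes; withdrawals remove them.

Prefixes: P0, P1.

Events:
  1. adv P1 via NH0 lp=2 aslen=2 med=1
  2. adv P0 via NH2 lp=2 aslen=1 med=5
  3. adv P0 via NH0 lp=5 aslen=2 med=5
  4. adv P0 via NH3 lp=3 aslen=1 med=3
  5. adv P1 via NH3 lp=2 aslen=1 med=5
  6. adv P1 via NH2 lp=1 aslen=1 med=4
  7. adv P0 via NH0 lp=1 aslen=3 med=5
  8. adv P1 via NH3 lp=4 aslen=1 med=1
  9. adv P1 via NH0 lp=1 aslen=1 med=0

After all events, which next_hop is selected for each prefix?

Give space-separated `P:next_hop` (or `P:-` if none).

Answer: P0:NH3 P1:NH3

Derivation:
Op 1: best P0=- P1=NH0
Op 2: best P0=NH2 P1=NH0
Op 3: best P0=NH0 P1=NH0
Op 4: best P0=NH0 P1=NH0
Op 5: best P0=NH0 P1=NH3
Op 6: best P0=NH0 P1=NH3
Op 7: best P0=NH3 P1=NH3
Op 8: best P0=NH3 P1=NH3
Op 9: best P0=NH3 P1=NH3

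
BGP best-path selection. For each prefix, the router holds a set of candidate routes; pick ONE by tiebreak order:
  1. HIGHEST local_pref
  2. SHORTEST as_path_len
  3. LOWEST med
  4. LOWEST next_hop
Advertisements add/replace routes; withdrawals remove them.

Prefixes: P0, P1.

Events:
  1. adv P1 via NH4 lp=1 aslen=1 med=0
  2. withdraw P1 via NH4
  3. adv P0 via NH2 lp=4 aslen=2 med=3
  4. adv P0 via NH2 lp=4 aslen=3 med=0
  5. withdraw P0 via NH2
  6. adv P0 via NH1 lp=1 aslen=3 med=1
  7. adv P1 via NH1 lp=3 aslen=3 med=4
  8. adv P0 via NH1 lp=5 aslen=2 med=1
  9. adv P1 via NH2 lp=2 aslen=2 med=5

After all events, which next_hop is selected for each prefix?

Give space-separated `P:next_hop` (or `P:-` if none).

Op 1: best P0=- P1=NH4
Op 2: best P0=- P1=-
Op 3: best P0=NH2 P1=-
Op 4: best P0=NH2 P1=-
Op 5: best P0=- P1=-
Op 6: best P0=NH1 P1=-
Op 7: best P0=NH1 P1=NH1
Op 8: best P0=NH1 P1=NH1
Op 9: best P0=NH1 P1=NH1

Answer: P0:NH1 P1:NH1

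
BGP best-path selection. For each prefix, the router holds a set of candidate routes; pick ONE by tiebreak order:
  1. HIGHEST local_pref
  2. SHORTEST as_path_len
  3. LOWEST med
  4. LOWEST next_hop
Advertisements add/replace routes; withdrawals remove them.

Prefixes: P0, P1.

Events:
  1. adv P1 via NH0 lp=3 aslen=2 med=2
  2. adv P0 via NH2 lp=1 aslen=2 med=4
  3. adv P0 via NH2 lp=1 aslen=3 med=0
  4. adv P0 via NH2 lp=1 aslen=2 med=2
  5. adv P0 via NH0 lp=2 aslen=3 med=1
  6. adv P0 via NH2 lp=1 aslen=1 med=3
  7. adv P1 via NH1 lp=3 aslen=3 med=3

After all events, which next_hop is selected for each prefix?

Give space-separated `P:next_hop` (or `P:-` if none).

Answer: P0:NH0 P1:NH0

Derivation:
Op 1: best P0=- P1=NH0
Op 2: best P0=NH2 P1=NH0
Op 3: best P0=NH2 P1=NH0
Op 4: best P0=NH2 P1=NH0
Op 5: best P0=NH0 P1=NH0
Op 6: best P0=NH0 P1=NH0
Op 7: best P0=NH0 P1=NH0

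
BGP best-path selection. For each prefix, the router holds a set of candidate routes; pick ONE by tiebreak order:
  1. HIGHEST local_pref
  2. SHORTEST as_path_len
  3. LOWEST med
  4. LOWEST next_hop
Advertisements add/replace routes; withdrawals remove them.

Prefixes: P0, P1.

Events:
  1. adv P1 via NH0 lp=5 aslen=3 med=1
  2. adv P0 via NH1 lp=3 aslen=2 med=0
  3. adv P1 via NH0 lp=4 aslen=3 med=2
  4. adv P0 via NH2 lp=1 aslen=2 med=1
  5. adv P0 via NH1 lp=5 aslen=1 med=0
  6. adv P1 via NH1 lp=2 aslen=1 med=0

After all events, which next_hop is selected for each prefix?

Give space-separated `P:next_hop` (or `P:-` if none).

Answer: P0:NH1 P1:NH0

Derivation:
Op 1: best P0=- P1=NH0
Op 2: best P0=NH1 P1=NH0
Op 3: best P0=NH1 P1=NH0
Op 4: best P0=NH1 P1=NH0
Op 5: best P0=NH1 P1=NH0
Op 6: best P0=NH1 P1=NH0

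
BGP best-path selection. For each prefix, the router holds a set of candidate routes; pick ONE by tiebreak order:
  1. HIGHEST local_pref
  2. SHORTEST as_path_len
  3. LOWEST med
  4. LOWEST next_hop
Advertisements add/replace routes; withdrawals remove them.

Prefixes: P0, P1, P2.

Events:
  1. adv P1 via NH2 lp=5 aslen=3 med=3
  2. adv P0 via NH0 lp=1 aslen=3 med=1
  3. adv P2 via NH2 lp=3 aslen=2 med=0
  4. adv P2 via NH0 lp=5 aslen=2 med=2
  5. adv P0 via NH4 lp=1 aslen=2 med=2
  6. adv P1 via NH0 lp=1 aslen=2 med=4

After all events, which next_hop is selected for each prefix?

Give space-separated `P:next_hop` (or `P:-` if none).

Op 1: best P0=- P1=NH2 P2=-
Op 2: best P0=NH0 P1=NH2 P2=-
Op 3: best P0=NH0 P1=NH2 P2=NH2
Op 4: best P0=NH0 P1=NH2 P2=NH0
Op 5: best P0=NH4 P1=NH2 P2=NH0
Op 6: best P0=NH4 P1=NH2 P2=NH0

Answer: P0:NH4 P1:NH2 P2:NH0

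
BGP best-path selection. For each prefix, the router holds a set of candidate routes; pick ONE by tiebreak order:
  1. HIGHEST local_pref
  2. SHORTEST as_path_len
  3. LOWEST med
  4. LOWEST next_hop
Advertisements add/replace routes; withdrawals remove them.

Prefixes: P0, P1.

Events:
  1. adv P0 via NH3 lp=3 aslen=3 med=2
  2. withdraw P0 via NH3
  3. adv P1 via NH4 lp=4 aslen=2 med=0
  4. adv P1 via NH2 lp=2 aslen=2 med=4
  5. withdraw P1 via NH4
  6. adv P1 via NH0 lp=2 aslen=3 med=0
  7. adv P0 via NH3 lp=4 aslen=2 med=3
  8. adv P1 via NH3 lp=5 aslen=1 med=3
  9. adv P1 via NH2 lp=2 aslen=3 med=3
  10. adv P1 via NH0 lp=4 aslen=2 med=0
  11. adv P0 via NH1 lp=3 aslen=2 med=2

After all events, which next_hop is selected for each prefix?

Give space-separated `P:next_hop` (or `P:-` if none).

Answer: P0:NH3 P1:NH3

Derivation:
Op 1: best P0=NH3 P1=-
Op 2: best P0=- P1=-
Op 3: best P0=- P1=NH4
Op 4: best P0=- P1=NH4
Op 5: best P0=- P1=NH2
Op 6: best P0=- P1=NH2
Op 7: best P0=NH3 P1=NH2
Op 8: best P0=NH3 P1=NH3
Op 9: best P0=NH3 P1=NH3
Op 10: best P0=NH3 P1=NH3
Op 11: best P0=NH3 P1=NH3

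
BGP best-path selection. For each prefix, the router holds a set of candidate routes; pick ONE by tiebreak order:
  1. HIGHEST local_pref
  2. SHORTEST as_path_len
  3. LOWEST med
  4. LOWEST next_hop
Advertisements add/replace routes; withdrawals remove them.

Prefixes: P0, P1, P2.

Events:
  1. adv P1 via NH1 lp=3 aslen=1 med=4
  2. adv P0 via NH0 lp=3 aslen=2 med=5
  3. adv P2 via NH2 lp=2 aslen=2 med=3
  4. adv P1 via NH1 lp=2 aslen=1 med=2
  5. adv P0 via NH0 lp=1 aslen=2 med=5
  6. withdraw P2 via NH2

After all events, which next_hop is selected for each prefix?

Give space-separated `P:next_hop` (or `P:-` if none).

Answer: P0:NH0 P1:NH1 P2:-

Derivation:
Op 1: best P0=- P1=NH1 P2=-
Op 2: best P0=NH0 P1=NH1 P2=-
Op 3: best P0=NH0 P1=NH1 P2=NH2
Op 4: best P0=NH0 P1=NH1 P2=NH2
Op 5: best P0=NH0 P1=NH1 P2=NH2
Op 6: best P0=NH0 P1=NH1 P2=-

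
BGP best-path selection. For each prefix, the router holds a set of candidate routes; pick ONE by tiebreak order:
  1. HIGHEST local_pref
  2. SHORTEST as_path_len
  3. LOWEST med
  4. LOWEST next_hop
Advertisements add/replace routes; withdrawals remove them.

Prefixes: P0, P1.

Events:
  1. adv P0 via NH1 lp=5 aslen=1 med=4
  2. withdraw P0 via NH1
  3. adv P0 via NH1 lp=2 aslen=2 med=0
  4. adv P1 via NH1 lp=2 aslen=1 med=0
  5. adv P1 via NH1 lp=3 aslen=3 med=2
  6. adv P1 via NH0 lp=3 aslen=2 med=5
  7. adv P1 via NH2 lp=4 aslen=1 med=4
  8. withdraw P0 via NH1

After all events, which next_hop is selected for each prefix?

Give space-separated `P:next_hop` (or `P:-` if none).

Answer: P0:- P1:NH2

Derivation:
Op 1: best P0=NH1 P1=-
Op 2: best P0=- P1=-
Op 3: best P0=NH1 P1=-
Op 4: best P0=NH1 P1=NH1
Op 5: best P0=NH1 P1=NH1
Op 6: best P0=NH1 P1=NH0
Op 7: best P0=NH1 P1=NH2
Op 8: best P0=- P1=NH2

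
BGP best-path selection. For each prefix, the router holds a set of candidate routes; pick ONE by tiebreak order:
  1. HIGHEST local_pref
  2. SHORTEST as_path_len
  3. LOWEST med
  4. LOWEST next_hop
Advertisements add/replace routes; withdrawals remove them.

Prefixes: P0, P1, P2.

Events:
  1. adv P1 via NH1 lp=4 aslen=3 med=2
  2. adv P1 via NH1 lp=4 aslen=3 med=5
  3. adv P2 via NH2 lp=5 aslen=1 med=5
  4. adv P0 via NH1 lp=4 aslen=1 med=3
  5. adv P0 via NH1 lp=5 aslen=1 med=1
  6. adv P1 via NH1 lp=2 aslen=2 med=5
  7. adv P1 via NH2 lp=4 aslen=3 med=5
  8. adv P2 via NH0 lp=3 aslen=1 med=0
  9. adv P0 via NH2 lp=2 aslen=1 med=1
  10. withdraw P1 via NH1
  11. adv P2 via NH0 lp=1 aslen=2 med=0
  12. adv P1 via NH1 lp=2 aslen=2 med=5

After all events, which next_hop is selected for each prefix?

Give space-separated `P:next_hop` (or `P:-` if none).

Answer: P0:NH1 P1:NH2 P2:NH2

Derivation:
Op 1: best P0=- P1=NH1 P2=-
Op 2: best P0=- P1=NH1 P2=-
Op 3: best P0=- P1=NH1 P2=NH2
Op 4: best P0=NH1 P1=NH1 P2=NH2
Op 5: best P0=NH1 P1=NH1 P2=NH2
Op 6: best P0=NH1 P1=NH1 P2=NH2
Op 7: best P0=NH1 P1=NH2 P2=NH2
Op 8: best P0=NH1 P1=NH2 P2=NH2
Op 9: best P0=NH1 P1=NH2 P2=NH2
Op 10: best P0=NH1 P1=NH2 P2=NH2
Op 11: best P0=NH1 P1=NH2 P2=NH2
Op 12: best P0=NH1 P1=NH2 P2=NH2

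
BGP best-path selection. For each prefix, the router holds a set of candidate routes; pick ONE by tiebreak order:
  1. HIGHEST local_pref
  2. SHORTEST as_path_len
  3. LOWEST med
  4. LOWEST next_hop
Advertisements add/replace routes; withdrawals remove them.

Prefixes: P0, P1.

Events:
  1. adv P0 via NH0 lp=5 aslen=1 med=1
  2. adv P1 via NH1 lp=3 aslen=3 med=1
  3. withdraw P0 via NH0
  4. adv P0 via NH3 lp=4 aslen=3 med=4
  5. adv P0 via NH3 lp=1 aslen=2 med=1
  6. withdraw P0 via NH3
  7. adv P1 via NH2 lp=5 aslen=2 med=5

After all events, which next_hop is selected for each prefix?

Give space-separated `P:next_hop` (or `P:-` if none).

Op 1: best P0=NH0 P1=-
Op 2: best P0=NH0 P1=NH1
Op 3: best P0=- P1=NH1
Op 4: best P0=NH3 P1=NH1
Op 5: best P0=NH3 P1=NH1
Op 6: best P0=- P1=NH1
Op 7: best P0=- P1=NH2

Answer: P0:- P1:NH2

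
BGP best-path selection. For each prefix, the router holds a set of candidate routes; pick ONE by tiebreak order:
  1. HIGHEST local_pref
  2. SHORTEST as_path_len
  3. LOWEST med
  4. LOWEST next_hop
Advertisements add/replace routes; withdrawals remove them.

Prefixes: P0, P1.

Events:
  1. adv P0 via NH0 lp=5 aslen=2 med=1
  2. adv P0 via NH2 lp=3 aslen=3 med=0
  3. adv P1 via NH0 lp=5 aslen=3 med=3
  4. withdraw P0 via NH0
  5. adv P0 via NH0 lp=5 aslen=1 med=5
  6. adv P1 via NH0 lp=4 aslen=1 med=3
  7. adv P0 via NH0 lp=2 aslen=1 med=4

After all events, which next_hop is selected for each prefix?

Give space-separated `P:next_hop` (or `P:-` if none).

Op 1: best P0=NH0 P1=-
Op 2: best P0=NH0 P1=-
Op 3: best P0=NH0 P1=NH0
Op 4: best P0=NH2 P1=NH0
Op 5: best P0=NH0 P1=NH0
Op 6: best P0=NH0 P1=NH0
Op 7: best P0=NH2 P1=NH0

Answer: P0:NH2 P1:NH0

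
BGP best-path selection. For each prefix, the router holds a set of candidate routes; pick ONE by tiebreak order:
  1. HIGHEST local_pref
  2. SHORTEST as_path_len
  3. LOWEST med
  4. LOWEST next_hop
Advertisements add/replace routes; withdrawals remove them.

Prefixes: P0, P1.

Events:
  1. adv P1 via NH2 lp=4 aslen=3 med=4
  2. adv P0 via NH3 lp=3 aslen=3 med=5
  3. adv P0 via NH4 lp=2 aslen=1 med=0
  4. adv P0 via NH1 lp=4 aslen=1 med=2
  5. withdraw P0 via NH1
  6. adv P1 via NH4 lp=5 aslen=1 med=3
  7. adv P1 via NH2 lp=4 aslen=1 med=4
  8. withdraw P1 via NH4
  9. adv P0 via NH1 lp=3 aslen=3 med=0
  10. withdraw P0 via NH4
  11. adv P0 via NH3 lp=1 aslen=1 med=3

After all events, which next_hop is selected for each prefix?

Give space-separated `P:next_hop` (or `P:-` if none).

Answer: P0:NH1 P1:NH2

Derivation:
Op 1: best P0=- P1=NH2
Op 2: best P0=NH3 P1=NH2
Op 3: best P0=NH3 P1=NH2
Op 4: best P0=NH1 P1=NH2
Op 5: best P0=NH3 P1=NH2
Op 6: best P0=NH3 P1=NH4
Op 7: best P0=NH3 P1=NH4
Op 8: best P0=NH3 P1=NH2
Op 9: best P0=NH1 P1=NH2
Op 10: best P0=NH1 P1=NH2
Op 11: best P0=NH1 P1=NH2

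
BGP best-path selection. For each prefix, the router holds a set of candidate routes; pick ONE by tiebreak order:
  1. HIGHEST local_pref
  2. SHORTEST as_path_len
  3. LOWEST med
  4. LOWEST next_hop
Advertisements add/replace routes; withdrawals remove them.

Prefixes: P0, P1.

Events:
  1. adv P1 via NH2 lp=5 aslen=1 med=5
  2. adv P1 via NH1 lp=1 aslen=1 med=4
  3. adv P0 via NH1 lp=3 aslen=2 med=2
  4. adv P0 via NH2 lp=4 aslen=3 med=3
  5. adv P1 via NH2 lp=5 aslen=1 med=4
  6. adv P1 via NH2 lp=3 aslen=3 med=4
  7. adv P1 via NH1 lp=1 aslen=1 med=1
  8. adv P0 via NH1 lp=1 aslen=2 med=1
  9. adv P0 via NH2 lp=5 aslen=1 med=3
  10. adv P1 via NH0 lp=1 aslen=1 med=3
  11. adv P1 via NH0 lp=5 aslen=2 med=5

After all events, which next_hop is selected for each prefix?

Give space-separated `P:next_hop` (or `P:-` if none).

Answer: P0:NH2 P1:NH0

Derivation:
Op 1: best P0=- P1=NH2
Op 2: best P0=- P1=NH2
Op 3: best P0=NH1 P1=NH2
Op 4: best P0=NH2 P1=NH2
Op 5: best P0=NH2 P1=NH2
Op 6: best P0=NH2 P1=NH2
Op 7: best P0=NH2 P1=NH2
Op 8: best P0=NH2 P1=NH2
Op 9: best P0=NH2 P1=NH2
Op 10: best P0=NH2 P1=NH2
Op 11: best P0=NH2 P1=NH0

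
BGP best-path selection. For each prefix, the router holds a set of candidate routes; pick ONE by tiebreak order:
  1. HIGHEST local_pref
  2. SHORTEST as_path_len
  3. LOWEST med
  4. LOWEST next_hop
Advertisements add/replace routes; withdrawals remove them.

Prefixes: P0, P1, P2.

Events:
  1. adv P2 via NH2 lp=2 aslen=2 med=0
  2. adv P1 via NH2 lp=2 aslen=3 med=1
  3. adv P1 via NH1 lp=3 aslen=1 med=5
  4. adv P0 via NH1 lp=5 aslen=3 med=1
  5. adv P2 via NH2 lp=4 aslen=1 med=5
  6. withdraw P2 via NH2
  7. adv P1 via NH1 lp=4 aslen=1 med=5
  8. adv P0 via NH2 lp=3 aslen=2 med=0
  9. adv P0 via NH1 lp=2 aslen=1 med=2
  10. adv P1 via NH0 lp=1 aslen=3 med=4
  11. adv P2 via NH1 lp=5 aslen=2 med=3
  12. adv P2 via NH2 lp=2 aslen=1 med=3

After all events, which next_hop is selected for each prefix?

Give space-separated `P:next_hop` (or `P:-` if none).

Op 1: best P0=- P1=- P2=NH2
Op 2: best P0=- P1=NH2 P2=NH2
Op 3: best P0=- P1=NH1 P2=NH2
Op 4: best P0=NH1 P1=NH1 P2=NH2
Op 5: best P0=NH1 P1=NH1 P2=NH2
Op 6: best P0=NH1 P1=NH1 P2=-
Op 7: best P0=NH1 P1=NH1 P2=-
Op 8: best P0=NH1 P1=NH1 P2=-
Op 9: best P0=NH2 P1=NH1 P2=-
Op 10: best P0=NH2 P1=NH1 P2=-
Op 11: best P0=NH2 P1=NH1 P2=NH1
Op 12: best P0=NH2 P1=NH1 P2=NH1

Answer: P0:NH2 P1:NH1 P2:NH1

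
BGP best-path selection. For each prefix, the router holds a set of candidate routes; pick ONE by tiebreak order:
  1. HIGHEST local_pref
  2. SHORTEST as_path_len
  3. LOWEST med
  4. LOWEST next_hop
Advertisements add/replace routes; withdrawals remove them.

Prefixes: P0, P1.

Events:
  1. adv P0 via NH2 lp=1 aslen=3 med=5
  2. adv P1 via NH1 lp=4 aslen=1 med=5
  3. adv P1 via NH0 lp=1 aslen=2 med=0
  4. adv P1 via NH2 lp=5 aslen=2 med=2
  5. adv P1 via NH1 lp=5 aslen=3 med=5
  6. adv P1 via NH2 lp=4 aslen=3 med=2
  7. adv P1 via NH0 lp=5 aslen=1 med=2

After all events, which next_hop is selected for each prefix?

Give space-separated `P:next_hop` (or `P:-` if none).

Answer: P0:NH2 P1:NH0

Derivation:
Op 1: best P0=NH2 P1=-
Op 2: best P0=NH2 P1=NH1
Op 3: best P0=NH2 P1=NH1
Op 4: best P0=NH2 P1=NH2
Op 5: best P0=NH2 P1=NH2
Op 6: best P0=NH2 P1=NH1
Op 7: best P0=NH2 P1=NH0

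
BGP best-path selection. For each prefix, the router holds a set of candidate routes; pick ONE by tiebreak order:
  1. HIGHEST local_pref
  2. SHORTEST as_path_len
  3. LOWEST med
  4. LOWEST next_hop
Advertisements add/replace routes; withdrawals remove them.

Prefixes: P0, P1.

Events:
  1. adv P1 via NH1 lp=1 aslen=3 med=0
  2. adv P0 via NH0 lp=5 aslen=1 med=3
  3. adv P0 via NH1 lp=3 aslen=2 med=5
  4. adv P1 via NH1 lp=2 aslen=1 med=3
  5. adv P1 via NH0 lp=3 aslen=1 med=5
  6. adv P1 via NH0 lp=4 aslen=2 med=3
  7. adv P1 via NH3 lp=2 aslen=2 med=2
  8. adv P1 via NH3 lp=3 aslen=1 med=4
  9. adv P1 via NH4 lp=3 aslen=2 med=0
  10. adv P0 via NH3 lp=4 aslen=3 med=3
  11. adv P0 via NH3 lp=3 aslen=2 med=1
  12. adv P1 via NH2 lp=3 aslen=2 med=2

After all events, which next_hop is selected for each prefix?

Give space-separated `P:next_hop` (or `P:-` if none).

Op 1: best P0=- P1=NH1
Op 2: best P0=NH0 P1=NH1
Op 3: best P0=NH0 P1=NH1
Op 4: best P0=NH0 P1=NH1
Op 5: best P0=NH0 P1=NH0
Op 6: best P0=NH0 P1=NH0
Op 7: best P0=NH0 P1=NH0
Op 8: best P0=NH0 P1=NH0
Op 9: best P0=NH0 P1=NH0
Op 10: best P0=NH0 P1=NH0
Op 11: best P0=NH0 P1=NH0
Op 12: best P0=NH0 P1=NH0

Answer: P0:NH0 P1:NH0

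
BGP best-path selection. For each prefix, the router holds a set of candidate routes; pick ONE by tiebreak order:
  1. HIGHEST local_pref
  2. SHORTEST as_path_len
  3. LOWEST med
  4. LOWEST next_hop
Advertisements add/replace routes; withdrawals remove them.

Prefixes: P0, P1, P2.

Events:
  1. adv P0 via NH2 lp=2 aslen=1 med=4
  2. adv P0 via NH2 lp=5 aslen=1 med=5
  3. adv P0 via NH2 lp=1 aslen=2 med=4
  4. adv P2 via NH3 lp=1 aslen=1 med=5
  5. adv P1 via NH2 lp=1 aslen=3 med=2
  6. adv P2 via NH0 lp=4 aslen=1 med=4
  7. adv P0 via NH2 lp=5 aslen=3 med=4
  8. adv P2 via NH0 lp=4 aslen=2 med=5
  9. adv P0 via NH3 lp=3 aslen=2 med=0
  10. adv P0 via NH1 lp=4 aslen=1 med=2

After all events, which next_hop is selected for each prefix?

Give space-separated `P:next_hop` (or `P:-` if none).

Op 1: best P0=NH2 P1=- P2=-
Op 2: best P0=NH2 P1=- P2=-
Op 3: best P0=NH2 P1=- P2=-
Op 4: best P0=NH2 P1=- P2=NH3
Op 5: best P0=NH2 P1=NH2 P2=NH3
Op 6: best P0=NH2 P1=NH2 P2=NH0
Op 7: best P0=NH2 P1=NH2 P2=NH0
Op 8: best P0=NH2 P1=NH2 P2=NH0
Op 9: best P0=NH2 P1=NH2 P2=NH0
Op 10: best P0=NH2 P1=NH2 P2=NH0

Answer: P0:NH2 P1:NH2 P2:NH0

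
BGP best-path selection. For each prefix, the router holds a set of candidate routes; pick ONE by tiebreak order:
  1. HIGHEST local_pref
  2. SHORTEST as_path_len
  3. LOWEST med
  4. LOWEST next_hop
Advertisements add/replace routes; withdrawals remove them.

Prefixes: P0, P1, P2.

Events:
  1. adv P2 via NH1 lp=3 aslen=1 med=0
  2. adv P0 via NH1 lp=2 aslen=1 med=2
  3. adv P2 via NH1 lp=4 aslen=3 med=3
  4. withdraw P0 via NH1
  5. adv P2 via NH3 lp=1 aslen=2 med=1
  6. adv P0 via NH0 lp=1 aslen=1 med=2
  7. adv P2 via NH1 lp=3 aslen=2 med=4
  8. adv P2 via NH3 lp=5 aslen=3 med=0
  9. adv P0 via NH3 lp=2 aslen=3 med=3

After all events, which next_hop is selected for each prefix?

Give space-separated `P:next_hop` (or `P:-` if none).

Op 1: best P0=- P1=- P2=NH1
Op 2: best P0=NH1 P1=- P2=NH1
Op 3: best P0=NH1 P1=- P2=NH1
Op 4: best P0=- P1=- P2=NH1
Op 5: best P0=- P1=- P2=NH1
Op 6: best P0=NH0 P1=- P2=NH1
Op 7: best P0=NH0 P1=- P2=NH1
Op 8: best P0=NH0 P1=- P2=NH3
Op 9: best P0=NH3 P1=- P2=NH3

Answer: P0:NH3 P1:- P2:NH3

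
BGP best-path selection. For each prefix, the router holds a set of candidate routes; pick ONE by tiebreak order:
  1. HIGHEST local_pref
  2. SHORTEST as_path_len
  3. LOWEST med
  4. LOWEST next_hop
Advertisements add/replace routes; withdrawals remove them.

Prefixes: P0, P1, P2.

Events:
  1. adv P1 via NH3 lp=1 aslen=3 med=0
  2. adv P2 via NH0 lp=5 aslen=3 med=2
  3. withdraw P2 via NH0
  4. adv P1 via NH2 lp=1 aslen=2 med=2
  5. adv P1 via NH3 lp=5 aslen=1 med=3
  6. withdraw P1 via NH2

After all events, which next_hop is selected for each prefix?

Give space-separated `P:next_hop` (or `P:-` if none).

Answer: P0:- P1:NH3 P2:-

Derivation:
Op 1: best P0=- P1=NH3 P2=-
Op 2: best P0=- P1=NH3 P2=NH0
Op 3: best P0=- P1=NH3 P2=-
Op 4: best P0=- P1=NH2 P2=-
Op 5: best P0=- P1=NH3 P2=-
Op 6: best P0=- P1=NH3 P2=-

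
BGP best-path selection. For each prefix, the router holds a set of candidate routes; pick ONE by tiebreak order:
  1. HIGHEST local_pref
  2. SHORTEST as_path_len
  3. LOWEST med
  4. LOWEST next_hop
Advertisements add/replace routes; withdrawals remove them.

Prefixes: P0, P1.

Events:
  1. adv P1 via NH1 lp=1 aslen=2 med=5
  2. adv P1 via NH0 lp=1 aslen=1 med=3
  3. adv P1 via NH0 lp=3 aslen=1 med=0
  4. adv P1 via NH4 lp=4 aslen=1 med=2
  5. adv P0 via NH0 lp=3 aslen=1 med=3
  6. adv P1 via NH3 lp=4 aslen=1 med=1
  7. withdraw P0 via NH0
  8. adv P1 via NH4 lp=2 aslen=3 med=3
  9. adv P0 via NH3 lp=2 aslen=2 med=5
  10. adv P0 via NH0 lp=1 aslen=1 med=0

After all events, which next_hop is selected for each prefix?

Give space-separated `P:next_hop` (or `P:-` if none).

Answer: P0:NH3 P1:NH3

Derivation:
Op 1: best P0=- P1=NH1
Op 2: best P0=- P1=NH0
Op 3: best P0=- P1=NH0
Op 4: best P0=- P1=NH4
Op 5: best P0=NH0 P1=NH4
Op 6: best P0=NH0 P1=NH3
Op 7: best P0=- P1=NH3
Op 8: best P0=- P1=NH3
Op 9: best P0=NH3 P1=NH3
Op 10: best P0=NH3 P1=NH3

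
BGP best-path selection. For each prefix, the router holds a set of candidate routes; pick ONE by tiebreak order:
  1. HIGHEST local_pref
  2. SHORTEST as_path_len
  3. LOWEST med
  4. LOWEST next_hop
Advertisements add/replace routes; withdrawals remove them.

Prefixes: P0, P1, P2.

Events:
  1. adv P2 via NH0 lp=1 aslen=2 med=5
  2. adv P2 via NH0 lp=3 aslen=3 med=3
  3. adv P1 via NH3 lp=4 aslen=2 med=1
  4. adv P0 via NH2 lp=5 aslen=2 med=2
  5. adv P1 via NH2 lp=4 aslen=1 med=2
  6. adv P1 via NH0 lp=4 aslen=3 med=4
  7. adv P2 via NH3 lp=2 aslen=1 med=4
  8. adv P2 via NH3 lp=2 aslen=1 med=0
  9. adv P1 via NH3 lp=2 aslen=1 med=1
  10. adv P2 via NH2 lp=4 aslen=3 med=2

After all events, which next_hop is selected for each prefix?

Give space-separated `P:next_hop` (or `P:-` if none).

Answer: P0:NH2 P1:NH2 P2:NH2

Derivation:
Op 1: best P0=- P1=- P2=NH0
Op 2: best P0=- P1=- P2=NH0
Op 3: best P0=- P1=NH3 P2=NH0
Op 4: best P0=NH2 P1=NH3 P2=NH0
Op 5: best P0=NH2 P1=NH2 P2=NH0
Op 6: best P0=NH2 P1=NH2 P2=NH0
Op 7: best P0=NH2 P1=NH2 P2=NH0
Op 8: best P0=NH2 P1=NH2 P2=NH0
Op 9: best P0=NH2 P1=NH2 P2=NH0
Op 10: best P0=NH2 P1=NH2 P2=NH2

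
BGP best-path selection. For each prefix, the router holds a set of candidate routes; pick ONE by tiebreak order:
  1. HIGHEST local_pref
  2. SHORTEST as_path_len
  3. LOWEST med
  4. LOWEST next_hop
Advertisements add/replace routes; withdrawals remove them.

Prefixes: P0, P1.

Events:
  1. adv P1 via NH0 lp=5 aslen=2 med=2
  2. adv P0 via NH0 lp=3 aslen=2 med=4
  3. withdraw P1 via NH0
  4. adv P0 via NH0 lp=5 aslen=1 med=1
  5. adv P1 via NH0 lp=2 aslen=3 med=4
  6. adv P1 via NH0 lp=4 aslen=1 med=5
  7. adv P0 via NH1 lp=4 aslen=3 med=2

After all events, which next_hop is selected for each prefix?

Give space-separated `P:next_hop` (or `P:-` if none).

Answer: P0:NH0 P1:NH0

Derivation:
Op 1: best P0=- P1=NH0
Op 2: best P0=NH0 P1=NH0
Op 3: best P0=NH0 P1=-
Op 4: best P0=NH0 P1=-
Op 5: best P0=NH0 P1=NH0
Op 6: best P0=NH0 P1=NH0
Op 7: best P0=NH0 P1=NH0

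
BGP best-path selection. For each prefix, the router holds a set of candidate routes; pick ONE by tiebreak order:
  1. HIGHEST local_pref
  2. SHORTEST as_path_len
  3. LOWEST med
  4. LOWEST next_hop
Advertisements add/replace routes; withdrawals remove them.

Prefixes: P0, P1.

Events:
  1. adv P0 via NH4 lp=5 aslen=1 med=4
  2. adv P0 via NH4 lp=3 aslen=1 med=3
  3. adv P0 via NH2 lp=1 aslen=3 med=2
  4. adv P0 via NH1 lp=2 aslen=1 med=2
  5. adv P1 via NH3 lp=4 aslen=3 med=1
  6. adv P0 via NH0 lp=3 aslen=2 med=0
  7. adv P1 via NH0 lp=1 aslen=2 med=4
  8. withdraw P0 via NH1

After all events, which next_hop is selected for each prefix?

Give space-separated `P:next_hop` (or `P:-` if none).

Op 1: best P0=NH4 P1=-
Op 2: best P0=NH4 P1=-
Op 3: best P0=NH4 P1=-
Op 4: best P0=NH4 P1=-
Op 5: best P0=NH4 P1=NH3
Op 6: best P0=NH4 P1=NH3
Op 7: best P0=NH4 P1=NH3
Op 8: best P0=NH4 P1=NH3

Answer: P0:NH4 P1:NH3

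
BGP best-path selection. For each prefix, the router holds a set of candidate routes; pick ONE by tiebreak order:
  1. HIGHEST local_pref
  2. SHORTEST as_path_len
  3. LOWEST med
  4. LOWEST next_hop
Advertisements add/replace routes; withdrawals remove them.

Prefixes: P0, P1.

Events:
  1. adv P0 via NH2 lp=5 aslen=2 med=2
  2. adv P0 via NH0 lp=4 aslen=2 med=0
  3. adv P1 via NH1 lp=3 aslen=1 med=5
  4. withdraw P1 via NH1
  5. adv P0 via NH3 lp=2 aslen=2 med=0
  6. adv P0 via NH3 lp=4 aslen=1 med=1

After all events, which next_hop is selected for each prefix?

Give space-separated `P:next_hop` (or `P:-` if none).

Op 1: best P0=NH2 P1=-
Op 2: best P0=NH2 P1=-
Op 3: best P0=NH2 P1=NH1
Op 4: best P0=NH2 P1=-
Op 5: best P0=NH2 P1=-
Op 6: best P0=NH2 P1=-

Answer: P0:NH2 P1:-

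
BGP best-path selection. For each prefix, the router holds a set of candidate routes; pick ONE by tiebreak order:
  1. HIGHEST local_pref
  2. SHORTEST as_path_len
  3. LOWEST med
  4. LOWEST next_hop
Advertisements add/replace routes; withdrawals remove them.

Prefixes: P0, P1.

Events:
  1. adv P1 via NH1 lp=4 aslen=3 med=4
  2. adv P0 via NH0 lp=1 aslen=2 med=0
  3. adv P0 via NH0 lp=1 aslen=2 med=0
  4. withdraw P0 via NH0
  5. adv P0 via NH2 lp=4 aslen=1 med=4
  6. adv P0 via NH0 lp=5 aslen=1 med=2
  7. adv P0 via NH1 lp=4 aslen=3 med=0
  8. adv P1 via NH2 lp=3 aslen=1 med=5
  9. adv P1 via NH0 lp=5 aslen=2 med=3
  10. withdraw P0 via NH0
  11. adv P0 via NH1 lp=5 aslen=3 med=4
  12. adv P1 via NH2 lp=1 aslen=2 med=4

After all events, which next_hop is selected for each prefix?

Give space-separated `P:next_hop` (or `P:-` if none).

Answer: P0:NH1 P1:NH0

Derivation:
Op 1: best P0=- P1=NH1
Op 2: best P0=NH0 P1=NH1
Op 3: best P0=NH0 P1=NH1
Op 4: best P0=- P1=NH1
Op 5: best P0=NH2 P1=NH1
Op 6: best P0=NH0 P1=NH1
Op 7: best P0=NH0 P1=NH1
Op 8: best P0=NH0 P1=NH1
Op 9: best P0=NH0 P1=NH0
Op 10: best P0=NH2 P1=NH0
Op 11: best P0=NH1 P1=NH0
Op 12: best P0=NH1 P1=NH0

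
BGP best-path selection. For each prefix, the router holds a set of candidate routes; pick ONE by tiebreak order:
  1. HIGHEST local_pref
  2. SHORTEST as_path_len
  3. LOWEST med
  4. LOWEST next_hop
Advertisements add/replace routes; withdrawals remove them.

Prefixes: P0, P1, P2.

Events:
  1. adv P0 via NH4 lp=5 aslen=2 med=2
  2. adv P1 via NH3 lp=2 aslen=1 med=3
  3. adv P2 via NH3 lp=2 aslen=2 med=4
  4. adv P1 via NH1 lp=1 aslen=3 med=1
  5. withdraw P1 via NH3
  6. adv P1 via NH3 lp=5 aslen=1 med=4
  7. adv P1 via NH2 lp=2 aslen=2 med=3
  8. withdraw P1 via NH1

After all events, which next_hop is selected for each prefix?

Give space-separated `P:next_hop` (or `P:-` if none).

Op 1: best P0=NH4 P1=- P2=-
Op 2: best P0=NH4 P1=NH3 P2=-
Op 3: best P0=NH4 P1=NH3 P2=NH3
Op 4: best P0=NH4 P1=NH3 P2=NH3
Op 5: best P0=NH4 P1=NH1 P2=NH3
Op 6: best P0=NH4 P1=NH3 P2=NH3
Op 7: best P0=NH4 P1=NH3 P2=NH3
Op 8: best P0=NH4 P1=NH3 P2=NH3

Answer: P0:NH4 P1:NH3 P2:NH3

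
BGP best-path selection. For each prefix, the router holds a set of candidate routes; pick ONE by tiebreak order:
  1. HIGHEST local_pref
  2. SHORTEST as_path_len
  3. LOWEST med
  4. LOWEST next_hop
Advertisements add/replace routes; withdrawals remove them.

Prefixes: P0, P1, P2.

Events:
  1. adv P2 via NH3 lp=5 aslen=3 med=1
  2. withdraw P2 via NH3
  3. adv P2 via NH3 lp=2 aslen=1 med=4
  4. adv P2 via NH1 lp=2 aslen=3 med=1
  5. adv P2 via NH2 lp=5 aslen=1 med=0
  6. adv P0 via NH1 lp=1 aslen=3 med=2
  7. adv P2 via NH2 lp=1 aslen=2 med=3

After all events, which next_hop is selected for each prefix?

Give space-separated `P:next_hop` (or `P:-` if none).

Answer: P0:NH1 P1:- P2:NH3

Derivation:
Op 1: best P0=- P1=- P2=NH3
Op 2: best P0=- P1=- P2=-
Op 3: best P0=- P1=- P2=NH3
Op 4: best P0=- P1=- P2=NH3
Op 5: best P0=- P1=- P2=NH2
Op 6: best P0=NH1 P1=- P2=NH2
Op 7: best P0=NH1 P1=- P2=NH3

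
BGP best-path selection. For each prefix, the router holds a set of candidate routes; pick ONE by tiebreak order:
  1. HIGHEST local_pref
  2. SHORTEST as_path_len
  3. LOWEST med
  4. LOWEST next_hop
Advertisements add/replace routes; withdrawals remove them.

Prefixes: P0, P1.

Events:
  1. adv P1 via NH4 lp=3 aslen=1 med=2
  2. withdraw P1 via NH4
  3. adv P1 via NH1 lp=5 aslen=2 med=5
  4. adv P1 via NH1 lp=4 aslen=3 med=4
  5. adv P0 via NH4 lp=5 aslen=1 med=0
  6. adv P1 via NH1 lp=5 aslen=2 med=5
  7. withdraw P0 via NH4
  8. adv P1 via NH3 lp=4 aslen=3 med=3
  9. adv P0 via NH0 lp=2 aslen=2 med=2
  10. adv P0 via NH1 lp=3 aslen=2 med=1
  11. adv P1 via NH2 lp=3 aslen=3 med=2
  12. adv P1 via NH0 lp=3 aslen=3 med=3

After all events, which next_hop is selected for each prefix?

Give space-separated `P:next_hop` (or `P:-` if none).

Answer: P0:NH1 P1:NH1

Derivation:
Op 1: best P0=- P1=NH4
Op 2: best P0=- P1=-
Op 3: best P0=- P1=NH1
Op 4: best P0=- P1=NH1
Op 5: best P0=NH4 P1=NH1
Op 6: best P0=NH4 P1=NH1
Op 7: best P0=- P1=NH1
Op 8: best P0=- P1=NH1
Op 9: best P0=NH0 P1=NH1
Op 10: best P0=NH1 P1=NH1
Op 11: best P0=NH1 P1=NH1
Op 12: best P0=NH1 P1=NH1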